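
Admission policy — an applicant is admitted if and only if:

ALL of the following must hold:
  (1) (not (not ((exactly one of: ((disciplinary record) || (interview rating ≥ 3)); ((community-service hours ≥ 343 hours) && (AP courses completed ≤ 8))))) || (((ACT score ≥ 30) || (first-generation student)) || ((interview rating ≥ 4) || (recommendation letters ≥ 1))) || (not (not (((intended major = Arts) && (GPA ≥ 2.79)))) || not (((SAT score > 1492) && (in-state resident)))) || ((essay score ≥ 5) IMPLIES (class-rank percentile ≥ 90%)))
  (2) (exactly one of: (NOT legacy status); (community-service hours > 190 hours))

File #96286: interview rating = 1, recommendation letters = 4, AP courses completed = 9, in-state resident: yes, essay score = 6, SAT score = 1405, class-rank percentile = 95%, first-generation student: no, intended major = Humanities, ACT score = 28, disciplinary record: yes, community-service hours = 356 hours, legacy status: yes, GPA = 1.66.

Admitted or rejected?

Admitted

Atomic conditions:
  disciplinary record: yes → true
  interview rating ≥ 3: 1 ≥ 3 is false
  community-service hours ≥ 343 hours: 356 ≥ 343 is true
  AP courses completed ≤ 8: 9 ≤ 8 is false
  ACT score ≥ 30: 28 ≥ 30 is false
  first-generation student: no → false
  interview rating ≥ 4: 1 ≥ 4 is false
  recommendation letters ≥ 1: 4 ≥ 1 is true
  intended major = Arts: Humanities == Arts is false
  GPA ≥ 2.79: 1.66 ≥ 2.79 is false
  SAT score > 1492: 1405 > 1492 is false
  in-state resident: yes → true
  essay score ≥ 5: 6 ≥ 5 is true
  class-rank percentile ≥ 90%: 95 ≥ 90 is true
  NOT legacy status: yes → false
  community-service hours > 190 hours: 356 > 190 is true
Combine:
[1.1.1.1.1] true OR false = true
[1.1.1.1.2] true AND false = false
[1.1.1.1] exactly-one(true, false) = true
[1.1.1] NOT true = false
[1.1] NOT false = true
[1.2.1] false OR false = false
[1.2.2] false OR true = true
[1.2] false OR true = true
[1.3.1.1.1] false AND false = false
[1.3.1.1] NOT false = true
[1.3.1] NOT true = false
[1.3.2.1] false AND true = false
[1.3.2] NOT false = true
[1.3] false OR true = true
[1.4] true → true = true
[1] true OR true OR true OR true = true
[2] exactly-one(false, true) = true
[root] true AND true = true
Overall: true → admitted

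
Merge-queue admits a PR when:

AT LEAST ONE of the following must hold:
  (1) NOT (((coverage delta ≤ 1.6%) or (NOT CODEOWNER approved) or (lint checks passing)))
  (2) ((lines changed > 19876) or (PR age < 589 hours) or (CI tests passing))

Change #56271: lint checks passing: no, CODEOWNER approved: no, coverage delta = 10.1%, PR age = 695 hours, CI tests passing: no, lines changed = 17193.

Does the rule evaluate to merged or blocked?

Atomic conditions:
  coverage delta ≤ 1.6%: 10.1 ≤ 1.6 is false
  NOT CODEOWNER approved: no → true
  lint checks passing: no → false
  lines changed > 19876: 17193 > 19876 is false
  PR age < 589 hours: 695 < 589 is false
  CI tests passing: no → false
Combine:
[1.1] false OR true OR false = true
[1] NOT true = false
[2] false OR false OR false = false
[root] false OR false = false
Overall: false → blocked

Blocked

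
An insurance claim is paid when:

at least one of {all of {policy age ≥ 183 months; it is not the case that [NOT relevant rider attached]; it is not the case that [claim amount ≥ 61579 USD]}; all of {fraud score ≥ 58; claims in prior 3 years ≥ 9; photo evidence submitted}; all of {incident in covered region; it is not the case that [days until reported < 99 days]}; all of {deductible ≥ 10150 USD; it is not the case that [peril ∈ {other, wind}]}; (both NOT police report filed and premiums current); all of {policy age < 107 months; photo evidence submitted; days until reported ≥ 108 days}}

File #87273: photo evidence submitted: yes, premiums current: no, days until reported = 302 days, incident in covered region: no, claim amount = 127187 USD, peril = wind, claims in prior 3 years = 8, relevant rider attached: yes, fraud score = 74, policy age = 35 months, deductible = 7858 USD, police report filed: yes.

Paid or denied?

Atomic conditions:
  policy age ≥ 183 months: 35 ≥ 183 is false
  NOT relevant rider attached: yes → false
  claim amount ≥ 61579 USD: 127187 ≥ 61579 is true
  fraud score ≥ 58: 74 ≥ 58 is true
  claims in prior 3 years ≥ 9: 8 ≥ 9 is false
  photo evidence submitted: yes → true
  incident in covered region: no → false
  days until reported < 99 days: 302 < 99 is false
  deductible ≥ 10150 USD: 7858 ≥ 10150 is false
  peril ∈ {other, wind}: wind is in the set → true
  NOT police report filed: yes → false
  premiums current: no → false
  policy age < 107 months: 35 < 107 is true
  days until reported ≥ 108 days: 302 ≥ 108 is true
Combine:
[1.2] NOT false = true
[1.3] NOT true = false
[1] false AND true AND false = false
[2] true AND false AND true = false
[3.2] NOT false = true
[3] false AND true = false
[4.2] NOT true = false
[4] false AND false = false
[5] false AND false = false
[6] true AND true AND true = true
[root] false OR false OR false OR false OR false OR true = true
Overall: true → paid

Paid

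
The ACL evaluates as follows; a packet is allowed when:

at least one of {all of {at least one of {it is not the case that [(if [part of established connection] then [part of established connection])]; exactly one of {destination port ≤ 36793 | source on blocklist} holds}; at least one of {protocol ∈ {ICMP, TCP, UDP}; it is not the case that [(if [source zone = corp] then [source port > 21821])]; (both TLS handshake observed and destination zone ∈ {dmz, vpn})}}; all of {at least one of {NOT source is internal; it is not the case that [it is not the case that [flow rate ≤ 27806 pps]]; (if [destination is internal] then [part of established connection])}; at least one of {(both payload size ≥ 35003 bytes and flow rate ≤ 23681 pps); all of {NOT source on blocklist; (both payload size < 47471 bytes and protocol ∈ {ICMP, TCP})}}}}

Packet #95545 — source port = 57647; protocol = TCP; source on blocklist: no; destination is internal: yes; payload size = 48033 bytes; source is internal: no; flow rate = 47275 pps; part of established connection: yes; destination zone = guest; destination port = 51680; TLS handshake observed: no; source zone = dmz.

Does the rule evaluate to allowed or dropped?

Dropped

Atomic conditions:
  part of established connection: yes → true
  destination port ≤ 36793: 51680 ≤ 36793 is false
  source on blocklist: no → false
  protocol ∈ {ICMP, TCP, UDP}: TCP is in the set → true
  source zone = corp: dmz == corp is false
  source port > 21821: 57647 > 21821 is true
  TLS handshake observed: no → false
  destination zone ∈ {dmz, vpn}: guest is not in the set → false
  NOT source is internal: no → true
  flow rate ≤ 27806 pps: 47275 ≤ 27806 is false
  destination is internal: yes → true
  payload size ≥ 35003 bytes: 48033 ≥ 35003 is true
  flow rate ≤ 23681 pps: 47275 ≤ 23681 is false
  NOT source on blocklist: no → true
  payload size < 47471 bytes: 48033 < 47471 is false
  protocol ∈ {ICMP, TCP}: TCP is in the set → true
Combine:
[1.1.1.1] true → true = true
[1.1.1] NOT true = false
[1.1.2] exactly-one(false, false) = false
[1.1] false OR false = false
[1.2.2.1] false → true (antecedent false ⇒ implication holds) = true
[1.2.2] NOT true = false
[1.2.3] false AND false = false
[1.2] true OR false OR false = true
[1] false AND true = false
[2.1.2.1] NOT false = true
[2.1.2] NOT true = false
[2.1.3] true → true = true
[2.1] true OR false OR true = true
[2.2.1] true AND false = false
[2.2.2.2] false AND true = false
[2.2.2] true AND false = false
[2.2] false OR false = false
[2] true AND false = false
[root] false OR false = false
Overall: false → dropped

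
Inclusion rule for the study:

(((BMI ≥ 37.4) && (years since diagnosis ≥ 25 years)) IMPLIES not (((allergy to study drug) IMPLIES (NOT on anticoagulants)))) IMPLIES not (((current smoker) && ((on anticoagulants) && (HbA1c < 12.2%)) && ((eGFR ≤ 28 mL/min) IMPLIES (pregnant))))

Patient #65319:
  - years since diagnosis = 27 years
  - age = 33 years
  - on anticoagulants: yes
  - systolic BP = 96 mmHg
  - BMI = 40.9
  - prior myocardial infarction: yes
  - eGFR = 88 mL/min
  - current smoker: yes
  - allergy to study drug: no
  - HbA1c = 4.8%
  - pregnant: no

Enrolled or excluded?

Enrolled

Atomic conditions:
  BMI ≥ 37.4: 40.9 ≥ 37.4 is true
  years since diagnosis ≥ 25 years: 27 ≥ 25 is true
  allergy to study drug: no → false
  NOT on anticoagulants: yes → false
  current smoker: yes → true
  on anticoagulants: yes → true
  HbA1c < 12.2%: 4.8 < 12.2 is true
  eGFR ≤ 28 mL/min: 88 ≤ 28 is false
  pregnant: no → false
Combine:
[1.1] true AND true = true
[1.2.1] false → false (antecedent false ⇒ implication holds) = true
[1.2] NOT true = false
[1] true → false = false
[2.1.2] true AND true = true
[2.1.3] false → false (antecedent false ⇒ implication holds) = true
[2.1] true AND true AND true = true
[2] NOT true = false
[root] false → false (antecedent false ⇒ implication holds) = true
Overall: true → enrolled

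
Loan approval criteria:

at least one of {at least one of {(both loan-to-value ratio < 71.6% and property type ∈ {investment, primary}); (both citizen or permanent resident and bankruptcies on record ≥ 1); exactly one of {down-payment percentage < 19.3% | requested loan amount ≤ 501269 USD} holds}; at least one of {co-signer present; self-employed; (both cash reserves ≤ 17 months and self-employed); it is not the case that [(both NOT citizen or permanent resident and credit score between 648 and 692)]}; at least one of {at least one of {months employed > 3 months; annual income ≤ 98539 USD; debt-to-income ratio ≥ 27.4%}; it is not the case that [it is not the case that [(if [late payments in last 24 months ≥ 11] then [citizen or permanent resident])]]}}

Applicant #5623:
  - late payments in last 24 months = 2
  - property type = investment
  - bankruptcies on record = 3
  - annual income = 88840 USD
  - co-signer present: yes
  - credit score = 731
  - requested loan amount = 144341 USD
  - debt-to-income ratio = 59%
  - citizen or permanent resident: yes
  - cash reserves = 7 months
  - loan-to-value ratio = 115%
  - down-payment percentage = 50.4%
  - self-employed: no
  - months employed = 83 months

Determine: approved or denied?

Approved

Atomic conditions:
  loan-to-value ratio < 71.6%: 115 < 71.6 is false
  property type ∈ {investment, primary}: investment is in the set → true
  citizen or permanent resident: yes → true
  bankruptcies on record ≥ 1: 3 ≥ 1 is true
  down-payment percentage < 19.3%: 50.4 < 19.3 is false
  requested loan amount ≤ 501269 USD: 144341 ≤ 501269 is true
  co-signer present: yes → true
  self-employed: no → false
  cash reserves ≤ 17 months: 7 ≤ 17 is true
  NOT citizen or permanent resident: yes → false
  credit score between 648 and 692: 731 in [648, 692] is false
  months employed > 3 months: 83 > 3 is true
  annual income ≤ 98539 USD: 88840 ≤ 98539 is true
  debt-to-income ratio ≥ 27.4%: 59 ≥ 27.4 is true
  late payments in last 24 months ≥ 11: 2 ≥ 11 is false
Combine:
[1.1] false AND true = false
[1.2] true AND true = true
[1.3] exactly-one(false, true) = true
[1] false OR true OR true = true
[2.3] true AND false = false
[2.4.1] false AND false = false
[2.4] NOT false = true
[2] true OR false OR false OR true = true
[3.1] true OR true OR true = true
[3.2.1.1] false → true (antecedent false ⇒ implication holds) = true
[3.2.1] NOT true = false
[3.2] NOT false = true
[3] true OR true = true
[root] true OR true OR true = true
Overall: true → approved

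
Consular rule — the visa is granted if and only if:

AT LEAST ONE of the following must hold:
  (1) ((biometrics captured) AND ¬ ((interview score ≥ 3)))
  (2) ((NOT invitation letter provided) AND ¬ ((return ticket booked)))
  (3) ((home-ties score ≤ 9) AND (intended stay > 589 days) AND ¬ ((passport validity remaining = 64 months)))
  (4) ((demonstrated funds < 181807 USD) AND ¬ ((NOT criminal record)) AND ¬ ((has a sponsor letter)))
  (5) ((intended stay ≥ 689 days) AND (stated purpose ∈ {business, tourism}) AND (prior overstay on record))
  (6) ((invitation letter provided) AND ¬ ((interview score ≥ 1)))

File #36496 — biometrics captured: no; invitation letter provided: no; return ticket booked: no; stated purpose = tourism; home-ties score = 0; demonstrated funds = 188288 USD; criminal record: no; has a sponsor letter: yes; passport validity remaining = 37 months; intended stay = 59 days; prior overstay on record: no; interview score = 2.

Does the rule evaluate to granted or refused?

Atomic conditions:
  biometrics captured: no → false
  interview score ≥ 3: 2 ≥ 3 is false
  NOT invitation letter provided: no → true
  return ticket booked: no → false
  home-ties score ≤ 9: 0 ≤ 9 is true
  intended stay > 589 days: 59 > 589 is false
  passport validity remaining = 64 months: 37 == 64 is false
  demonstrated funds < 181807 USD: 188288 < 181807 is false
  NOT criminal record: no → true
  has a sponsor letter: yes → true
  intended stay ≥ 689 days: 59 ≥ 689 is false
  stated purpose ∈ {business, tourism}: tourism is in the set → true
  prior overstay on record: no → false
  invitation letter provided: no → false
  interview score ≥ 1: 2 ≥ 1 is true
Combine:
[1.2] NOT false = true
[1] false AND true = false
[2.2] NOT false = true
[2] true AND true = true
[3.3] NOT false = true
[3] true AND false AND true = false
[4.2] NOT true = false
[4.3] NOT true = false
[4] false AND false AND false = false
[5] false AND true AND false = false
[6.2] NOT true = false
[6] false AND false = false
[root] false OR true OR false OR false OR false OR false = true
Overall: true → granted

Granted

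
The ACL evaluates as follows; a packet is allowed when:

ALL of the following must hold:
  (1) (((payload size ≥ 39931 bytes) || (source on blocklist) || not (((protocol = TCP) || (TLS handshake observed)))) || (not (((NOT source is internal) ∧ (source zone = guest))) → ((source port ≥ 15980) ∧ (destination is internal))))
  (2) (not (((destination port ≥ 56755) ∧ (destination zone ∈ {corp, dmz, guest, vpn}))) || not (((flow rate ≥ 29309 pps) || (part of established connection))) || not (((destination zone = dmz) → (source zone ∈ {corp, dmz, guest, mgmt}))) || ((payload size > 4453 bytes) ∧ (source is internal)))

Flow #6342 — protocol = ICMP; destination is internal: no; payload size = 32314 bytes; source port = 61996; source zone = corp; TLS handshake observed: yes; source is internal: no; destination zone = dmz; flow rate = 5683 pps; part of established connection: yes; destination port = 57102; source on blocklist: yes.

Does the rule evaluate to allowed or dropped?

Dropped

Atomic conditions:
  payload size ≥ 39931 bytes: 32314 ≥ 39931 is false
  source on blocklist: yes → true
  protocol = TCP: ICMP == TCP is false
  TLS handshake observed: yes → true
  NOT source is internal: no → true
  source zone = guest: corp == guest is false
  source port ≥ 15980: 61996 ≥ 15980 is true
  destination is internal: no → false
  destination port ≥ 56755: 57102 ≥ 56755 is true
  destination zone ∈ {corp, dmz, guest, vpn}: dmz is in the set → true
  flow rate ≥ 29309 pps: 5683 ≥ 29309 is false
  part of established connection: yes → true
  destination zone = dmz: dmz == dmz is true
  source zone ∈ {corp, dmz, guest, mgmt}: corp is in the set → true
  payload size > 4453 bytes: 32314 > 4453 is true
  source is internal: no → false
Combine:
[1.1.3.1] false OR true = true
[1.1.3] NOT true = false
[1.1] false OR true OR false = true
[1.2.1.1] true AND false = false
[1.2.1] NOT false = true
[1.2.2] true AND false = false
[1.2] true → false = false
[1] true OR false = true
[2.1.1] true AND true = true
[2.1] NOT true = false
[2.2.1] false OR true = true
[2.2] NOT true = false
[2.3.1] true → true = true
[2.3] NOT true = false
[2.4] true AND false = false
[2] false OR false OR false OR false = false
[root] true AND false = false
Overall: false → dropped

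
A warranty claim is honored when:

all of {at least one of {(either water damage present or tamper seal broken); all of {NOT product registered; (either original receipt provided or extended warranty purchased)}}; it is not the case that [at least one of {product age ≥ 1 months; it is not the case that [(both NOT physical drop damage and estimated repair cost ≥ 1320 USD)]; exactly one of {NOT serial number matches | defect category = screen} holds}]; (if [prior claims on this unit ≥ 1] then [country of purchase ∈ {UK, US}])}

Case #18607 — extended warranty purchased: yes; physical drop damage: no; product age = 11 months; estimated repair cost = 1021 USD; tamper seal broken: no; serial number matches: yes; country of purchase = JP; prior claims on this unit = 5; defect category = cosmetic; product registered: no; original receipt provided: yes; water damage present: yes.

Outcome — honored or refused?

Refused

Atomic conditions:
  water damage present: yes → true
  tamper seal broken: no → false
  NOT product registered: no → true
  original receipt provided: yes → true
  extended warranty purchased: yes → true
  product age ≥ 1 months: 11 ≥ 1 is true
  NOT physical drop damage: no → true
  estimated repair cost ≥ 1320 USD: 1021 ≥ 1320 is false
  NOT serial number matches: yes → false
  defect category = screen: cosmetic == screen is false
  prior claims on this unit ≥ 1: 5 ≥ 1 is true
  country of purchase ∈ {UK, US}: JP is not in the set → false
Combine:
[1.1] true OR false = true
[1.2.2] true OR true = true
[1.2] true AND true = true
[1] true OR true = true
[2.1.2.1] true AND false = false
[2.1.2] NOT false = true
[2.1.3] exactly-one(false, false) = false
[2.1] true OR true OR false = true
[2] NOT true = false
[3] true → false = false
[root] true AND false AND false = false
Overall: false → refused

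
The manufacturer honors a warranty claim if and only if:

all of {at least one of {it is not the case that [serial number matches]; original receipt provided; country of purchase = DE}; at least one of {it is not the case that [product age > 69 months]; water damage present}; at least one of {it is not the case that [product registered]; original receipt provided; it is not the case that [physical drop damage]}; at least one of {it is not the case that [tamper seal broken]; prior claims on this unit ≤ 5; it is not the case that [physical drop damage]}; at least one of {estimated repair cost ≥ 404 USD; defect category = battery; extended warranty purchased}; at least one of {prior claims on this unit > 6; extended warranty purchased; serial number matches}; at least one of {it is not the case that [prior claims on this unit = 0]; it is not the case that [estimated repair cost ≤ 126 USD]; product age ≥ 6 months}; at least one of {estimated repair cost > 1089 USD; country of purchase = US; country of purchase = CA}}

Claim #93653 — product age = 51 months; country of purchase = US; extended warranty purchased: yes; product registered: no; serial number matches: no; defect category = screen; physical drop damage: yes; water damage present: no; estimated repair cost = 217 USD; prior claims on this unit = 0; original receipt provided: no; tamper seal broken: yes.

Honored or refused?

Honored

Atomic conditions:
  serial number matches: no → false
  original receipt provided: no → false
  country of purchase = DE: US == DE is false
  product age > 69 months: 51 > 69 is false
  water damage present: no → false
  product registered: no → false
  physical drop damage: yes → true
  tamper seal broken: yes → true
  prior claims on this unit ≤ 5: 0 ≤ 5 is true
  estimated repair cost ≥ 404 USD: 217 ≥ 404 is false
  defect category = battery: screen == battery is false
  extended warranty purchased: yes → true
  prior claims on this unit > 6: 0 > 6 is false
  prior claims on this unit = 0: 0 == 0 is true
  estimated repair cost ≤ 126 USD: 217 ≤ 126 is false
  product age ≥ 6 months: 51 ≥ 6 is true
  estimated repair cost > 1089 USD: 217 > 1089 is false
  country of purchase = US: US == US is true
  country of purchase = CA: US == CA is false
Combine:
[1.1] NOT false = true
[1] true OR false OR false = true
[2.1] NOT false = true
[2] true OR false = true
[3.1] NOT false = true
[3.3] NOT true = false
[3] true OR false OR false = true
[4.1] NOT true = false
[4.3] NOT true = false
[4] false OR true OR false = true
[5] false OR false OR true = true
[6] false OR true OR false = true
[7.1] NOT true = false
[7.2] NOT false = true
[7] false OR true OR true = true
[8] false OR true OR false = true
[root] true AND true AND true AND true AND true AND true AND true AND true = true
Overall: true → honored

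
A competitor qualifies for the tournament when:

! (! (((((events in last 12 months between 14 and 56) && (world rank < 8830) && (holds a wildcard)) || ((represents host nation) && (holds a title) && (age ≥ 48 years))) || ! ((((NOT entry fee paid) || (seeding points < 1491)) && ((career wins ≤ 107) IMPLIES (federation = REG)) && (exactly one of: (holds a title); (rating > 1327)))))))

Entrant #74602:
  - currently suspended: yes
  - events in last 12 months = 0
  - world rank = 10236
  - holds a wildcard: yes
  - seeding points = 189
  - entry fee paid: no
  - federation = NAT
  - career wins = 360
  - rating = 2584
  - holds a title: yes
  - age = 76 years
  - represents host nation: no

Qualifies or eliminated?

Atomic conditions:
  events in last 12 months between 14 and 56: 0 in [14, 56] is false
  world rank < 8830: 10236 < 8830 is false
  holds a wildcard: yes → true
  represents host nation: no → false
  holds a title: yes → true
  age ≥ 48 years: 76 ≥ 48 is true
  NOT entry fee paid: no → true
  seeding points < 1491: 189 < 1491 is true
  career wins ≤ 107: 360 ≤ 107 is false
  federation = REG: NAT == REG is false
  rating > 1327: 2584 > 1327 is true
Combine:
[1.1.1.1] false AND false AND true = false
[1.1.1.2] false AND true AND true = false
[1.1.1] false OR false = false
[1.1.2.1.1] true OR true = true
[1.1.2.1.2] false → false (antecedent false ⇒ implication holds) = true
[1.1.2.1.3] exactly-one(true, true) = false
[1.1.2.1] true AND true AND false = false
[1.1.2] NOT false = true
[1.1] false OR true = true
[1] NOT true = false
[root] NOT false = true
Overall: true → qualifies

Qualifies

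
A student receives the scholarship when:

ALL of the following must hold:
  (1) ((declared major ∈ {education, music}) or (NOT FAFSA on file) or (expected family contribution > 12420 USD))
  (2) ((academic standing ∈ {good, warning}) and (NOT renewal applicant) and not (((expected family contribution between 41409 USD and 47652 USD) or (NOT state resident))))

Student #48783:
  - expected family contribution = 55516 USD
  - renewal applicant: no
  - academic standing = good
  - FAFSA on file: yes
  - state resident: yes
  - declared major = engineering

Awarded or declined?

Atomic conditions:
  declared major ∈ {education, music}: engineering is not in the set → false
  NOT FAFSA on file: yes → false
  expected family contribution > 12420 USD: 55516 > 12420 is true
  academic standing ∈ {good, warning}: good is in the set → true
  NOT renewal applicant: no → true
  expected family contribution between 41409 USD and 47652 USD: 55516 in [41409, 47652] is false
  NOT state resident: yes → false
Combine:
[1] false OR false OR true = true
[2.3.1] false OR false = false
[2.3] NOT false = true
[2] true AND true AND true = true
[root] true AND true = true
Overall: true → awarded

Awarded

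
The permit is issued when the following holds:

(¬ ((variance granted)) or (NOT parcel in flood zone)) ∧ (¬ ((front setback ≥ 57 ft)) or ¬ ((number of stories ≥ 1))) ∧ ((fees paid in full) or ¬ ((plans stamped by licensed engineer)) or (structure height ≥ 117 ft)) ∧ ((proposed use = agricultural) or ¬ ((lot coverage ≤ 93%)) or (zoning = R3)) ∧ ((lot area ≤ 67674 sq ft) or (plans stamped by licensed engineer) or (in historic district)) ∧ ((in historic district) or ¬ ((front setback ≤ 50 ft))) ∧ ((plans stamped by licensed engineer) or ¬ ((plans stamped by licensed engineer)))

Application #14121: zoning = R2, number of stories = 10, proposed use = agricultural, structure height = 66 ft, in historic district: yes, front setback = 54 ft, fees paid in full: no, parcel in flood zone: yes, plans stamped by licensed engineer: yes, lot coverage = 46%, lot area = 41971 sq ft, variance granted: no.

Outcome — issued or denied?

Atomic conditions:
  variance granted: no → false
  NOT parcel in flood zone: yes → false
  front setback ≥ 57 ft: 54 ≥ 57 is false
  number of stories ≥ 1: 10 ≥ 1 is true
  fees paid in full: no → false
  plans stamped by licensed engineer: yes → true
  structure height ≥ 117 ft: 66 ≥ 117 is false
  proposed use = agricultural: agricultural == agricultural is true
  lot coverage ≤ 93%: 46 ≤ 93 is true
  zoning = R3: R2 == R3 is false
  lot area ≤ 67674 sq ft: 41971 ≤ 67674 is true
  in historic district: yes → true
  front setback ≤ 50 ft: 54 ≤ 50 is false
Combine:
[1.1] NOT false = true
[1] true OR false = true
[2.1] NOT false = true
[2.2] NOT true = false
[2] true OR false = true
[3.2] NOT true = false
[3] false OR false OR false = false
[4.2] NOT true = false
[4] true OR false OR false = true
[5] true OR true OR true = true
[6.2] NOT false = true
[6] true OR true = true
[7.2] NOT true = false
[7] true OR false = true
[root] true AND true AND false AND true AND true AND true AND true = false
Overall: false → denied

Denied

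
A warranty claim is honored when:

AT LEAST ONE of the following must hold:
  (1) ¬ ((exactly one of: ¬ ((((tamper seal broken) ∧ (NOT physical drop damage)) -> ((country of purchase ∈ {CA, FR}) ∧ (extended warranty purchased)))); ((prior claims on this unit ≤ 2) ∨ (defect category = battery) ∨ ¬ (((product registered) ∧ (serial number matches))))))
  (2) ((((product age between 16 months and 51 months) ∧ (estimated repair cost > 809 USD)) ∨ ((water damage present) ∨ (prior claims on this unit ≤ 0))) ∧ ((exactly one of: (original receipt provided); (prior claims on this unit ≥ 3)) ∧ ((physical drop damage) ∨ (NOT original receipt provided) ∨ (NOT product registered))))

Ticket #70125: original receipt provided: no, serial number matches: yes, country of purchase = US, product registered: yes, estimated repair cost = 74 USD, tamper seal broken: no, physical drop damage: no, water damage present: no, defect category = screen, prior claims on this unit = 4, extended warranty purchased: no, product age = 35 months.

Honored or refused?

Honored

Atomic conditions:
  tamper seal broken: no → false
  NOT physical drop damage: no → true
  country of purchase ∈ {CA, FR}: US is not in the set → false
  extended warranty purchased: no → false
  prior claims on this unit ≤ 2: 4 ≤ 2 is false
  defect category = battery: screen == battery is false
  product registered: yes → true
  serial number matches: yes → true
  product age between 16 months and 51 months: 35 in [16, 51] is true
  estimated repair cost > 809 USD: 74 > 809 is false
  water damage present: no → false
  prior claims on this unit ≤ 0: 4 ≤ 0 is false
  original receipt provided: no → false
  prior claims on this unit ≥ 3: 4 ≥ 3 is true
  physical drop damage: no → false
  NOT original receipt provided: no → true
  NOT product registered: yes → false
Combine:
[1.1.1.1.1] false AND true = false
[1.1.1.1.2] false AND false = false
[1.1.1.1] false → false (antecedent false ⇒ implication holds) = true
[1.1.1] NOT true = false
[1.1.2.3.1] true AND true = true
[1.1.2.3] NOT true = false
[1.1.2] false OR false OR false = false
[1.1] exactly-one(false, false) = false
[1] NOT false = true
[2.1.1] true AND false = false
[2.1.2] false OR false = false
[2.1] false OR false = false
[2.2.1] exactly-one(false, true) = true
[2.2.2] false OR true OR false = true
[2.2] true AND true = true
[2] false AND true = false
[root] true OR false = true
Overall: true → honored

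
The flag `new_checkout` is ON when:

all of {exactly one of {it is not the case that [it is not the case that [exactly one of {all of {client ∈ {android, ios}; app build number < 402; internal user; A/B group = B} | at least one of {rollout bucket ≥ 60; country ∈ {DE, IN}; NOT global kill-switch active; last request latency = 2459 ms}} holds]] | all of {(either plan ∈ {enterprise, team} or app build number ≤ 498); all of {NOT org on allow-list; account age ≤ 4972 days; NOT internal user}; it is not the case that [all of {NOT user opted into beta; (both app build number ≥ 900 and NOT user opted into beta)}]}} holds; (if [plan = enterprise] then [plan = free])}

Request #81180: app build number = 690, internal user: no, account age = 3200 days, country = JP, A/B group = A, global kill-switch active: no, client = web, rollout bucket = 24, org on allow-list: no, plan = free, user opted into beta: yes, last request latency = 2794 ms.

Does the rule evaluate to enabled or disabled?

Atomic conditions:
  client ∈ {android, ios}: web is not in the set → false
  app build number < 402: 690 < 402 is false
  internal user: no → false
  A/B group = B: A == B is false
  rollout bucket ≥ 60: 24 ≥ 60 is false
  country ∈ {DE, IN}: JP is not in the set → false
  NOT global kill-switch active: no → true
  last request latency = 2459 ms: 2794 == 2459 is false
  plan ∈ {enterprise, team}: free is not in the set → false
  app build number ≤ 498: 690 ≤ 498 is false
  NOT org on allow-list: no → true
  account age ≤ 4972 days: 3200 ≤ 4972 is true
  NOT internal user: no → true
  NOT user opted into beta: yes → false
  app build number ≥ 900: 690 ≥ 900 is false
  plan = enterprise: free == enterprise is false
  plan = free: free == free is true
Combine:
[1.1.1.1.1] false AND false AND false AND false = false
[1.1.1.1.2] false OR false OR true OR false = true
[1.1.1.1] exactly-one(false, true) = true
[1.1.1] NOT true = false
[1.1] NOT false = true
[1.2.1] false OR false = false
[1.2.2] true AND true AND true = true
[1.2.3.1.2] false AND false = false
[1.2.3.1] false AND false = false
[1.2.3] NOT false = true
[1.2] false AND true AND true = false
[1] exactly-one(true, false) = true
[2] false → true (antecedent false ⇒ implication holds) = true
[root] true AND true = true
Overall: true → enabled

Enabled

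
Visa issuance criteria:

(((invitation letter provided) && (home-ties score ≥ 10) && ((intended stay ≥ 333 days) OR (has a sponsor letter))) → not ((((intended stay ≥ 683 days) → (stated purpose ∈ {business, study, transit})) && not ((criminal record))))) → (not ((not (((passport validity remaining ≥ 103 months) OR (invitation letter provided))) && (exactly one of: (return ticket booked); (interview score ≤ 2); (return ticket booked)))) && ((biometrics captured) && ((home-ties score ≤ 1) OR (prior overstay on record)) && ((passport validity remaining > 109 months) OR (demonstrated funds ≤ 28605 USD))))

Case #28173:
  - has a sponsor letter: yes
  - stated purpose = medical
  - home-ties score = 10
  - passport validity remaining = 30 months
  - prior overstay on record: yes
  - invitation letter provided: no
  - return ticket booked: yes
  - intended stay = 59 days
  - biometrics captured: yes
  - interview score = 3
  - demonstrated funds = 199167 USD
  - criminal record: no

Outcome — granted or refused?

Atomic conditions:
  invitation letter provided: no → false
  home-ties score ≥ 10: 10 ≥ 10 is true
  intended stay ≥ 333 days: 59 ≥ 333 is false
  has a sponsor letter: yes → true
  intended stay ≥ 683 days: 59 ≥ 683 is false
  stated purpose ∈ {business, study, transit}: medical is not in the set → false
  criminal record: no → false
  passport validity remaining ≥ 103 months: 30 ≥ 103 is false
  return ticket booked: yes → true
  interview score ≤ 2: 3 ≤ 2 is false
  biometrics captured: yes → true
  home-ties score ≤ 1: 10 ≤ 1 is false
  prior overstay on record: yes → true
  passport validity remaining > 109 months: 30 > 109 is false
  demonstrated funds ≤ 28605 USD: 199167 ≤ 28605 is false
Combine:
[1.1.3] false OR true = true
[1.1] false AND true AND true = false
[1.2.1.1] false → false (antecedent false ⇒ implication holds) = true
[1.2.1.2] NOT false = true
[1.2.1] true AND true = true
[1.2] NOT true = false
[1] false → false (antecedent false ⇒ implication holds) = true
[2.1.1.1.1] false OR false = false
[2.1.1.1] NOT false = true
[2.1.1.2] exactly-one(true, false, true) = false
[2.1.1] true AND false = false
[2.1] NOT false = true
[2.2.2] false OR true = true
[2.2.3] false OR false = false
[2.2] true AND true AND false = false
[2] true AND false = false
[root] true → false = false
Overall: false → refused

Refused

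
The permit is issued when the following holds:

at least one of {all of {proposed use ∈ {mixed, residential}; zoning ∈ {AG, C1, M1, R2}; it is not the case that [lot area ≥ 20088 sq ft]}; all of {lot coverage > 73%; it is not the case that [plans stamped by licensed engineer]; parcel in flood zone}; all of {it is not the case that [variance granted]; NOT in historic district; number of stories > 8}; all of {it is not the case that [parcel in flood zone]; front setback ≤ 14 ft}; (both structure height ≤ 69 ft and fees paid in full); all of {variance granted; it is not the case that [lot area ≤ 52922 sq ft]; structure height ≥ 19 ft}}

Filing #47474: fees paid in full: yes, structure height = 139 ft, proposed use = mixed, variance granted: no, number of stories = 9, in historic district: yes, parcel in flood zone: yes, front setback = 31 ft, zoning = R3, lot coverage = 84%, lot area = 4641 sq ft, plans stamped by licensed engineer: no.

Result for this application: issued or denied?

Atomic conditions:
  proposed use ∈ {mixed, residential}: mixed is in the set → true
  zoning ∈ {AG, C1, M1, R2}: R3 is not in the set → false
  lot area ≥ 20088 sq ft: 4641 ≥ 20088 is false
  lot coverage > 73%: 84 > 73 is true
  plans stamped by licensed engineer: no → false
  parcel in flood zone: yes → true
  variance granted: no → false
  NOT in historic district: yes → false
  number of stories > 8: 9 > 8 is true
  front setback ≤ 14 ft: 31 ≤ 14 is false
  structure height ≤ 69 ft: 139 ≤ 69 is false
  fees paid in full: yes → true
  lot area ≤ 52922 sq ft: 4641 ≤ 52922 is true
  structure height ≥ 19 ft: 139 ≥ 19 is true
Combine:
[1.3] NOT false = true
[1] true AND false AND true = false
[2.2] NOT false = true
[2] true AND true AND true = true
[3.1] NOT false = true
[3] true AND false AND true = false
[4.1] NOT true = false
[4] false AND false = false
[5] false AND true = false
[6.2] NOT true = false
[6] false AND false AND true = false
[root] false OR true OR false OR false OR false OR false = true
Overall: true → issued

Issued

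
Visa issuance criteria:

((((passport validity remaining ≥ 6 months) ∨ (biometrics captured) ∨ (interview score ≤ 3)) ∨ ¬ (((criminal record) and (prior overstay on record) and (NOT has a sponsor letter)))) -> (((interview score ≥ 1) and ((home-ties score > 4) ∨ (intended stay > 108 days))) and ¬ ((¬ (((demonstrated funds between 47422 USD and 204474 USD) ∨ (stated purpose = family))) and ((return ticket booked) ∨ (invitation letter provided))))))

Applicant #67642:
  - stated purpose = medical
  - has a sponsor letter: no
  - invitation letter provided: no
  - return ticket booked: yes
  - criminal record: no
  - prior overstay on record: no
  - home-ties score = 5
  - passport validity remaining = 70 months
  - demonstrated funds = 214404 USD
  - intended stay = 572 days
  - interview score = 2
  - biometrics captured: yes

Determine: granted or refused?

Atomic conditions:
  passport validity remaining ≥ 6 months: 70 ≥ 6 is true
  biometrics captured: yes → true
  interview score ≤ 3: 2 ≤ 3 is true
  criminal record: no → false
  prior overstay on record: no → false
  NOT has a sponsor letter: no → true
  interview score ≥ 1: 2 ≥ 1 is true
  home-ties score > 4: 5 > 4 is true
  intended stay > 108 days: 572 > 108 is true
  demonstrated funds between 47422 USD and 204474 USD: 214404 in [47422, 204474] is false
  stated purpose = family: medical == family is false
  return ticket booked: yes → true
  invitation letter provided: no → false
Combine:
[1.1] true OR true OR true = true
[1.2.1] false AND false AND true = false
[1.2] NOT false = true
[1] true OR true = true
[2.1.2] true OR true = true
[2.1] true AND true = true
[2.2.1.1.1] false OR false = false
[2.2.1.1] NOT false = true
[2.2.1.2] true OR false = true
[2.2.1] true AND true = true
[2.2] NOT true = false
[2] true AND false = false
[root] true → false = false
Overall: false → refused

Refused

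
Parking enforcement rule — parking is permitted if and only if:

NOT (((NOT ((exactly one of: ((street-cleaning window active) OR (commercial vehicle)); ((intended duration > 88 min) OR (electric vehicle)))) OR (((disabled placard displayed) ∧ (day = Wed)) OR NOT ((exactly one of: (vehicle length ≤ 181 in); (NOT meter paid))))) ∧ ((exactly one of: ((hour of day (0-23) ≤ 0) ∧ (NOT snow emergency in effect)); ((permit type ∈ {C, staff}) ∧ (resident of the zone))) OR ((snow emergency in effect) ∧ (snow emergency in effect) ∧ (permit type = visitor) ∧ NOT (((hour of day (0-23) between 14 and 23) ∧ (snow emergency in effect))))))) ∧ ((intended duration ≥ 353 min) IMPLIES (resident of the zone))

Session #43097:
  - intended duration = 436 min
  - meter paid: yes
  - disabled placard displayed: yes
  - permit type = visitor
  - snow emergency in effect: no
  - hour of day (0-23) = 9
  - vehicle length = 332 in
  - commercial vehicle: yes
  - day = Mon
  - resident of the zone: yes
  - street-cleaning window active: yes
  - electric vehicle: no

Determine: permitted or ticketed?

Permitted

Atomic conditions:
  street-cleaning window active: yes → true
  commercial vehicle: yes → true
  intended duration > 88 min: 436 > 88 is true
  electric vehicle: no → false
  disabled placard displayed: yes → true
  day = Wed: Mon == Wed is false
  vehicle length ≤ 181 in: 332 ≤ 181 is false
  NOT meter paid: yes → false
  hour of day (0-23) ≤ 0: 9 ≤ 0 is false
  NOT snow emergency in effect: no → true
  permit type ∈ {C, staff}: visitor is not in the set → false
  resident of the zone: yes → true
  snow emergency in effect: no → false
  permit type = visitor: visitor == visitor is true
  hour of day (0-23) between 14 and 23: 9 in [14, 23] is false
  intended duration ≥ 353 min: 436 ≥ 353 is true
Combine:
[1.1.1.1.1.1] true OR true = true
[1.1.1.1.1.2] true OR false = true
[1.1.1.1.1] exactly-one(true, true) = false
[1.1.1.1] NOT false = true
[1.1.1.2.1] true AND false = false
[1.1.1.2.2.1] exactly-one(false, false) = false
[1.1.1.2.2] NOT false = true
[1.1.1.2] false OR true = true
[1.1.1] true OR true = true
[1.1.2.1.1] false AND true = false
[1.1.2.1.2] false AND true = false
[1.1.2.1] exactly-one(false, false) = false
[1.1.2.2.4.1] false AND false = false
[1.1.2.2.4] NOT false = true
[1.1.2.2] false AND false AND true AND true = false
[1.1.2] false OR false = false
[1.1] true AND false = false
[1] NOT false = true
[2] true → true = true
[root] true AND true = true
Overall: true → permitted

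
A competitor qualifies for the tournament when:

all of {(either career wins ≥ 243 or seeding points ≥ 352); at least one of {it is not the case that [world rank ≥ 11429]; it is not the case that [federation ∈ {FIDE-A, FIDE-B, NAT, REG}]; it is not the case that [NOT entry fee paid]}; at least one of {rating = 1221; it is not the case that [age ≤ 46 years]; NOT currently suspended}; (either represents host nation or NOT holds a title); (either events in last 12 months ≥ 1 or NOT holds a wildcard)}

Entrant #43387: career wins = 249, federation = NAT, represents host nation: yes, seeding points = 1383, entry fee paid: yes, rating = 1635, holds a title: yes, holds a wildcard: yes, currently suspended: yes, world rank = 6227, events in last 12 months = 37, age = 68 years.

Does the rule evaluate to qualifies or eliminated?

Qualifies

Atomic conditions:
  career wins ≥ 243: 249 ≥ 243 is true
  seeding points ≥ 352: 1383 ≥ 352 is true
  world rank ≥ 11429: 6227 ≥ 11429 is false
  federation ∈ {FIDE-A, FIDE-B, NAT, REG}: NAT is in the set → true
  NOT entry fee paid: yes → false
  rating = 1221: 1635 == 1221 is false
  age ≤ 46 years: 68 ≤ 46 is false
  NOT currently suspended: yes → false
  represents host nation: yes → true
  NOT holds a title: yes → false
  events in last 12 months ≥ 1: 37 ≥ 1 is true
  NOT holds a wildcard: yes → false
Combine:
[1] true OR true = true
[2.1] NOT false = true
[2.2] NOT true = false
[2.3] NOT false = true
[2] true OR false OR true = true
[3.2] NOT false = true
[3] false OR true OR false = true
[4] true OR false = true
[5] true OR false = true
[root] true AND true AND true AND true AND true = true
Overall: true → qualifies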